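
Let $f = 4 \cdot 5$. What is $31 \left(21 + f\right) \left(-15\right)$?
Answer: $-19065$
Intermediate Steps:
$f = 20$
$31 \left(21 + f\right) \left(-15\right) = 31 \left(21 + 20\right) \left(-15\right) = 31 \cdot 41 \left(-15\right) = 1271 \left(-15\right) = -19065$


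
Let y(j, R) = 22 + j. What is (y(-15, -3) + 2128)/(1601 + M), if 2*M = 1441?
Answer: 4270/4643 ≈ 0.91966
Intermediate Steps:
M = 1441/2 (M = (½)*1441 = 1441/2 ≈ 720.50)
(y(-15, -3) + 2128)/(1601 + M) = ((22 - 15) + 2128)/(1601 + 1441/2) = (7 + 2128)/(4643/2) = 2135*(2/4643) = 4270/4643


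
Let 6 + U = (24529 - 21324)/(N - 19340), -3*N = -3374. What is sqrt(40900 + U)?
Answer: sqrt(122116536891214)/54646 ≈ 202.22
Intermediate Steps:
N = 3374/3 (N = -1/3*(-3374) = 3374/3 ≈ 1124.7)
U = -337491/54646 (U = -6 + (24529 - 21324)/(3374/3 - 19340) = -6 + 3205/(-54646/3) = -6 + 3205*(-3/54646) = -6 - 9615/54646 = -337491/54646 ≈ -6.1759)
sqrt(40900 + U) = sqrt(40900 - 337491/54646) = sqrt(2234683909/54646) = sqrt(122116536891214)/54646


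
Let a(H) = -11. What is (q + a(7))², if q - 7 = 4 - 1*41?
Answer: 1681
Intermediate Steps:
q = -30 (q = 7 + (4 - 1*41) = 7 + (4 - 41) = 7 - 37 = -30)
(q + a(7))² = (-30 - 11)² = (-41)² = 1681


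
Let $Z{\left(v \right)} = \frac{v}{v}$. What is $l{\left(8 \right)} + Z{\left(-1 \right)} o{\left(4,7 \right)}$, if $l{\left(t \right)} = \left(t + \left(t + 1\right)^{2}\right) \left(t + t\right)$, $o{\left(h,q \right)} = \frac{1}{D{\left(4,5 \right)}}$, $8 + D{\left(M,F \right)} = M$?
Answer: $\frac{5695}{4} \approx 1423.8$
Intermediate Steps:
$D{\left(M,F \right)} = -8 + M$
$Z{\left(v \right)} = 1$
$o{\left(h,q \right)} = - \frac{1}{4}$ ($o{\left(h,q \right)} = \frac{1}{-8 + 4} = \frac{1}{-4} = - \frac{1}{4}$)
$l{\left(t \right)} = 2 t \left(t + \left(1 + t\right)^{2}\right)$ ($l{\left(t \right)} = \left(t + \left(1 + t\right)^{2}\right) 2 t = 2 t \left(t + \left(1 + t\right)^{2}\right)$)
$l{\left(8 \right)} + Z{\left(-1 \right)} o{\left(4,7 \right)} = 2 \cdot 8 \left(8 + \left(1 + 8\right)^{2}\right) + 1 \left(- \frac{1}{4}\right) = 2 \cdot 8 \left(8 + 9^{2}\right) - \frac{1}{4} = 2 \cdot 8 \left(8 + 81\right) - \frac{1}{4} = 2 \cdot 8 \cdot 89 - \frac{1}{4} = 1424 - \frac{1}{4} = \frac{5695}{4}$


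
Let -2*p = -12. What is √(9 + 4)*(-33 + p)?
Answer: -27*√13 ≈ -97.350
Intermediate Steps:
p = 6 (p = -½*(-12) = 6)
√(9 + 4)*(-33 + p) = √(9 + 4)*(-33 + 6) = √13*(-27) = -27*√13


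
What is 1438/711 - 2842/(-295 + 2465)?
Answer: 78557/110205 ≈ 0.71283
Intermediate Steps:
1438/711 - 2842/(-295 + 2465) = 1438*(1/711) - 2842/2170 = 1438/711 - 2842*1/2170 = 1438/711 - 203/155 = 78557/110205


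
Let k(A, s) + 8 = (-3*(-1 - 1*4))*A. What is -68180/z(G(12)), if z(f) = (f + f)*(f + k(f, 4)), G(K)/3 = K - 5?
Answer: -2435/492 ≈ -4.9492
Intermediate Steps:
k(A, s) = -8 + 15*A (k(A, s) = -8 + (-3*(-1 - 1*4))*A = -8 + (-3*(-1 - 4))*A = -8 + (-3*(-5))*A = -8 + 15*A)
G(K) = -15 + 3*K (G(K) = 3*(K - 5) = 3*(-5 + K) = -15 + 3*K)
z(f) = 2*f*(-8 + 16*f) (z(f) = (f + f)*(f + (-8 + 15*f)) = (2*f)*(-8 + 16*f) = 2*f*(-8 + 16*f))
-68180/z(G(12)) = -68180*1/(16*(-1 + 2*(-15 + 3*12))*(-15 + 3*12)) = -68180*1/(16*(-1 + 2*(-15 + 36))*(-15 + 36)) = -68180*1/(336*(-1 + 2*21)) = -68180*1/(336*(-1 + 42)) = -68180/(16*21*41) = -68180/13776 = -68180*1/13776 = -2435/492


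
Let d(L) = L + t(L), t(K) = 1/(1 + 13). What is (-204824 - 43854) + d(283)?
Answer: -3477529/14 ≈ -2.4840e+5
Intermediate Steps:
t(K) = 1/14
d(L) = 1/14 + L (d(L) = L + 1/14 = 1/14 + L)
(-204824 - 43854) + d(283) = (-204824 - 43854) + (1/14 + 283) = -248678 + 3963/14 = -3477529/14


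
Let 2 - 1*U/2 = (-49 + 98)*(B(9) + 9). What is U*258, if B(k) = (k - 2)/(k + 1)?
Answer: -1221114/5 ≈ -2.4422e+5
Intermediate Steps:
B(k) = (-2 + k)/(1 + k)
U = -4733/5 (U = 4 - 2*(-49 + 98)*((-2 + 9)/(1 + 9) + 9) = 4 - 98*(7/10 + 9) = 4 - 98*97/10 = 4 - 2*4753/10 = 4 - 4753/5 = -4733/5 ≈ -946.60)
U*258 = -4733/5*258 = -1221114/5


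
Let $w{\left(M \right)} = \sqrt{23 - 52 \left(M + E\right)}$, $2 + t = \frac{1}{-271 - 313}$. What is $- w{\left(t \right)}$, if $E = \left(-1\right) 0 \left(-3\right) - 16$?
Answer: $- \frac{\sqrt{20443942}}{146} \approx -30.969$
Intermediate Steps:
$t = - \frac{1169}{584}$ ($t = -2 + \frac{1}{-271 - 313} = -2 + \frac{1}{-584} = -2 - \frac{1}{584} = - \frac{1169}{584} \approx -2.0017$)
$E = -16$ ($E = 0 \left(-3\right) - 16 = 0 - 16 = -16$)
$w{\left(M \right)} = \sqrt{855 - 52 M}$ ($w{\left(M \right)} = \sqrt{23 - 52 \left(M - 16\right)} = \sqrt{23 - 52 \left(-16 + M\right)} = \sqrt{23 - \left(-832 + 52 M\right)} = \sqrt{855 - 52 M}$)
$- w{\left(t \right)} = - \sqrt{855 - - \frac{15197}{146}} = - \sqrt{855 + \frac{15197}{146}} = - \sqrt{\frac{140027}{146}} = - \frac{\sqrt{20443942}}{146}$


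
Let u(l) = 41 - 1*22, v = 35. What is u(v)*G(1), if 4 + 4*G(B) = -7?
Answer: -209/4 ≈ -52.250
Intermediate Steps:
u(l) = 19 (u(l) = 41 - 22 = 19)
G(B) = -11/4 (G(B) = -1 + (¼)*(-7) = -1 - 7/4 = -11/4)
u(v)*G(1) = 19*(-11/4) = -209/4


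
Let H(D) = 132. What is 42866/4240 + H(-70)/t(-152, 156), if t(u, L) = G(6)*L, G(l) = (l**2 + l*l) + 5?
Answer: 1952523/192920 ≈ 10.121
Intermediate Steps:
G(l) = 5 + 2*l**2 (G(l) = (l**2 + l**2) + 5 = 2*l**2 + 5 = 5 + 2*l**2)
t(u, L) = 77*L (t(u, L) = (5 + 2*6**2)*L = (5 + 2*36)*L = (5 + 72)*L = 77*L)
42866/4240 + H(-70)/t(-152, 156) = 42866/4240 + 132/((77*156)) = 42866*(1/4240) + 132/12012 = 21433/2120 + 132*(1/12012) = 21433/2120 + 1/91 = 1952523/192920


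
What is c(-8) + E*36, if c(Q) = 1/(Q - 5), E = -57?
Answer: -26677/13 ≈ -2052.1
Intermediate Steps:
c(Q) = 1/(-5 + Q)
c(-8) + E*36 = 1/(-5 - 8) - 57*36 = 1/(-13) - 2052 = -1/13 - 2052 = -26677/13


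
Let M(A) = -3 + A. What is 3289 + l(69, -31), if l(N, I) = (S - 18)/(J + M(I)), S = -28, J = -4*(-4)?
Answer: 29624/9 ≈ 3291.6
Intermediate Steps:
J = 16
l(N, I) = -46/(13 + I) (l(N, I) = (-28 - 18)/(16 + (-3 + I)) = -46/(13 + I))
3289 + l(69, -31) = 3289 - 46/(13 - 31) = 3289 - 46/(-18) = 3289 - 46*(-1/18) = 3289 + 23/9 = 29624/9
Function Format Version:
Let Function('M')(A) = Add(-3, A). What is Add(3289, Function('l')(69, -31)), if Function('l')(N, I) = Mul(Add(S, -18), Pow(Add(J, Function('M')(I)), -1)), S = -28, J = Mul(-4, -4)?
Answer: Rational(29624, 9) ≈ 3291.6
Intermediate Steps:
J = 16
Function('l')(N, I) = Mul(-46, Pow(Add(13, I), -1)) (Function('l')(N, I) = Mul(Add(-28, -18), Pow(Add(16, Add(-3, I)), -1)) = Mul(-46, Pow(Add(13, I), -1)))
Add(3289, Function('l')(69, -31)) = Add(3289, Mul(-46, Pow(Add(13, -31), -1))) = Add(3289, Mul(-46, Pow(-18, -1))) = Add(3289, Mul(-46, Rational(-1, 18))) = Add(3289, Rational(23, 9)) = Rational(29624, 9)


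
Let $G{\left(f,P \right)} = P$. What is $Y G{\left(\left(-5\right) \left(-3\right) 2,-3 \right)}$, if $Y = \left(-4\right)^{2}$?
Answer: $-48$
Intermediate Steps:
$Y = 16$
$Y G{\left(\left(-5\right) \left(-3\right) 2,-3 \right)} = 16 \left(-3\right) = -48$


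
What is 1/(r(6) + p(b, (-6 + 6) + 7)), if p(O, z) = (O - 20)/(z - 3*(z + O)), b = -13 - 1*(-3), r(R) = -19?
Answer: -8/167 ≈ -0.047904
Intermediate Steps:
b = -10 (b = -13 + 3 = -10)
p(O, z) = (-20 + O)/(-3*O - 2*z) (p(O, z) = (-20 + O)/(z - 3*(O + z)) = (-20 + O)/(z + (-3*O - 3*z)) = (-20 + O)/(-3*O - 2*z))
1/(r(6) + p(b, (-6 + 6) + 7)) = 1/(-19 + (20 - 1*(-10))/(2*((-6 + 6) + 7) + 3*(-10))) = 1/(-19 + (20 + 10)/(2*(0 + 7) - 30)) = 1/(-19 + 30/(2*7 - 30)) = 1/(-19 + 30/(14 - 30)) = 1/(-19 + 30/(-16)) = 1/(-19 - 1/16*30) = 1/(-19 - 15/8) = 1/(-167/8) = -8/167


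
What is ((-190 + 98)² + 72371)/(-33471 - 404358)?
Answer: -26945/145943 ≈ -0.18463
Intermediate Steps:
((-190 + 98)² + 72371)/(-33471 - 404358) = ((-92)² + 72371)/(-437829) = (8464 + 72371)*(-1/437829) = 80835*(-1/437829) = -26945/145943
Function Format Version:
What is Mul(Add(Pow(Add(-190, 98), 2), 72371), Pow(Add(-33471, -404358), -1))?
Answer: Rational(-26945, 145943) ≈ -0.18463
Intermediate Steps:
Mul(Add(Pow(Add(-190, 98), 2), 72371), Pow(Add(-33471, -404358), -1)) = Mul(Add(Pow(-92, 2), 72371), Pow(-437829, -1)) = Mul(Add(8464, 72371), Rational(-1, 437829)) = Mul(80835, Rational(-1, 437829)) = Rational(-26945, 145943)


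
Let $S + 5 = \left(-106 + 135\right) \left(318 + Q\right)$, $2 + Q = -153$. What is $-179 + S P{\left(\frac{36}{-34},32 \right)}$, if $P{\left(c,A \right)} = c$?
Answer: $- \frac{88039}{17} \approx -5178.8$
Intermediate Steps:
$Q = -155$ ($Q = -2 - 153 = -155$)
$S = 4722$ ($S = -5 + \left(-106 + 135\right) \left(318 - 155\right) = -5 + 29 \cdot 163 = -5 + 4727 = 4722$)
$-179 + S P{\left(\frac{36}{-34},32 \right)} = -179 + 4722 \frac{36}{-34} = -179 + 4722 \cdot 36 \left(- \frac{1}{34}\right) = -179 + 4722 \left(- \frac{18}{17}\right) = -179 - \frac{84996}{17} = - \frac{88039}{17}$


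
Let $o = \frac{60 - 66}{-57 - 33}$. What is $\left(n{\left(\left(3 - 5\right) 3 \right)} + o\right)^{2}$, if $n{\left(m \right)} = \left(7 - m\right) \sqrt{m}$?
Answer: $- \frac{228149}{225} + \frac{26 i \sqrt{6}}{15} \approx -1014.0 + 4.2458 i$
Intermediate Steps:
$o = \frac{1}{15}$ ($o = - \frac{6}{-90} = \left(-6\right) \left(- \frac{1}{90}\right) = \frac{1}{15} \approx 0.066667$)
$n{\left(m \right)} = \sqrt{m} \left(7 - m\right)$
$\left(n{\left(\left(3 - 5\right) 3 \right)} + o\right)^{2} = \left(\sqrt{\left(3 - 5\right) 3} \left(7 - \left(3 - 5\right) 3\right) + \frac{1}{15}\right)^{2} = \left(\sqrt{\left(-2\right) 3} \left(7 - \left(-2\right) 3\right) + \frac{1}{15}\right)^{2} = \left(\sqrt{-6} \left(7 - -6\right) + \frac{1}{15}\right)^{2} = \left(i \sqrt{6} \left(7 + 6\right) + \frac{1}{15}\right)^{2} = \left(i \sqrt{6} \cdot 13 + \frac{1}{15}\right)^{2} = \left(13 i \sqrt{6} + \frac{1}{15}\right)^{2} = \left(\frac{1}{15} + 13 i \sqrt{6}\right)^{2}$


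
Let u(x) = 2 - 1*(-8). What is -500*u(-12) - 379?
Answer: -5379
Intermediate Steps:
u(x) = 10 (u(x) = 2 + 8 = 10)
-500*u(-12) - 379 = -500*10 - 379 = -5000 - 379 = -5379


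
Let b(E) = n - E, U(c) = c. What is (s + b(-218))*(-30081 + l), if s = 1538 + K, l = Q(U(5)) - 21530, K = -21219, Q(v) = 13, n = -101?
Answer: 1009463272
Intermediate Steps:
b(E) = -101 - E
l = -21517 (l = 13 - 21530 = -21517)
s = -19681 (s = 1538 - 21219 = -19681)
(s + b(-218))*(-30081 + l) = (-19681 + (-101 - 1*(-218)))*(-30081 - 21517) = (-19681 + (-101 + 218))*(-51598) = (-19681 + 117)*(-51598) = -19564*(-51598) = 1009463272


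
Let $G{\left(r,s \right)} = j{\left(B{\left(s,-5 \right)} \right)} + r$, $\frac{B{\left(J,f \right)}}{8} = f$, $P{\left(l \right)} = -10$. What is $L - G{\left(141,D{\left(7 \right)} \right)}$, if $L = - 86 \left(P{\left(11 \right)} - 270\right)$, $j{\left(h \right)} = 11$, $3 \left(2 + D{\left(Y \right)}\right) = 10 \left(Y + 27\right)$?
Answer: $23928$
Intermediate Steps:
$D{\left(Y \right)} = 88 + \frac{10 Y}{3}$ ($D{\left(Y \right)} = -2 + \frac{10 \left(Y + 27\right)}{3} = -2 + \frac{10 \left(27 + Y\right)}{3} = -2 + \frac{270 + 10 Y}{3} = -2 + \left(90 + \frac{10 Y}{3}\right) = 88 + \frac{10 Y}{3}$)
$B{\left(J,f \right)} = 8 f$
$L = 24080$ ($L = - 86 \left(-10 - 270\right) = \left(-86\right) \left(-280\right) = 24080$)
$G{\left(r,s \right)} = 11 + r$
$L - G{\left(141,D{\left(7 \right)} \right)} = 24080 - \left(11 + 141\right) = 24080 - 152 = 23928$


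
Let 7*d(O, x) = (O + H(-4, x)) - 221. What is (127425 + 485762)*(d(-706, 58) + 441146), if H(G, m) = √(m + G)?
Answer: 1892966521765/7 + 1839561*√6/7 ≈ 2.7042e+11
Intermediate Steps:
H(G, m) = √(G + m)
d(O, x) = -221/7 + O/7 + √(-4 + x)/7 (d(O, x) = ((O + √(-4 + x)) - 221)/7 = (-221 + O + √(-4 + x))/7 = -221/7 + O/7 + √(-4 + x)/7)
(127425 + 485762)*(d(-706, 58) + 441146) = (127425 + 485762)*((-221/7 + (⅐)*(-706) + √(-4 + 58)/7) + 441146) = 613187*((-221/7 - 706/7 + √54/7) + 441146) = 613187*((-221/7 - 706/7 + (3*√6)/7) + 441146) = 613187*((-221/7 - 706/7 + 3*√6/7) + 441146) = 613187*((-927/7 + 3*√6/7) + 441146) = 613187*(3087095/7 + 3*√6/7) = 1892966521765/7 + 1839561*√6/7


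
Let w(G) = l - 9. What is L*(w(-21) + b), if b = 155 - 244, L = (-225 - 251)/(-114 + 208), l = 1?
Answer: 23086/47 ≈ 491.19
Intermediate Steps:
L = -238/47 (L = -476/94 = -476*1/94 = -238/47 ≈ -5.0638)
w(G) = -8 (w(G) = 1 - 9 = -8)
b = -89
L*(w(-21) + b) = -238*(-8 - 89)/47 = -238/47*(-97) = 23086/47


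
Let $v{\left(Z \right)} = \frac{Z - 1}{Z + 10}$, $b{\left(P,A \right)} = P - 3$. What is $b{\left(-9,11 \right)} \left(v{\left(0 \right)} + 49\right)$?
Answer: $- \frac{2934}{5} \approx -586.8$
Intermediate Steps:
$b{\left(P,A \right)} = -3 + P$
$v{\left(Z \right)} = \frac{-1 + Z}{10 + Z}$
$b{\left(-9,11 \right)} \left(v{\left(0 \right)} + 49\right) = \left(-3 - 9\right) \left(\frac{-1 + 0}{10 + 0} + 49\right) = - 12 \left(\frac{1}{10} \left(-1\right) + 49\right) = - 12 \left(- \frac{1}{10} + 49\right) = \left(-12\right) \frac{489}{10} = - \frac{2934}{5}$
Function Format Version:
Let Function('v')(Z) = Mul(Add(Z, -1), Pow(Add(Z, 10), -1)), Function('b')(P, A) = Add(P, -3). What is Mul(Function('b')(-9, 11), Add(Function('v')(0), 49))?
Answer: Rational(-2934, 5) ≈ -586.80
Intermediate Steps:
Function('b')(P, A) = Add(-3, P)
Function('v')(Z) = Mul(Pow(Add(10, Z), -1), Add(-1, Z)) (Function('v')(Z) = Mul(Add(-1, Z), Pow(Add(10, Z), -1)) = Mul(Pow(Add(10, Z), -1), Add(-1, Z)))
Mul(Function('b')(-9, 11), Add(Function('v')(0), 49)) = Mul(Add(-3, -9), Add(Mul(Pow(Add(10, 0), -1), Add(-1, 0)), 49)) = Mul(-12, Add(Mul(Pow(10, -1), -1), 49)) = Mul(-12, Add(Mul(Rational(1, 10), -1), 49)) = Mul(-12, Add(Rational(-1, 10), 49)) = Mul(-12, Rational(489, 10)) = Rational(-2934, 5)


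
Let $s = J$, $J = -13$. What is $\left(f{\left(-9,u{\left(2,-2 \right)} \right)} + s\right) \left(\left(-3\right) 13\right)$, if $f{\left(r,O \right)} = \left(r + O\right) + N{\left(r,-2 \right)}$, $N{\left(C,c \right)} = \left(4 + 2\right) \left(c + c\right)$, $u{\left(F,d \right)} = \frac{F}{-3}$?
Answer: $1820$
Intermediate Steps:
$u{\left(F,d \right)} = - \frac{F}{3}$ ($u{\left(F,d \right)} = F \left(- \frac{1}{3}\right) = - \frac{F}{3}$)
$s = -13$
$N{\left(C,c \right)} = 12 c$ ($N{\left(C,c \right)} = 6 \cdot 2 c = 12 c$)
$f{\left(r,O \right)} = -24 + O + r$ ($f{\left(r,O \right)} = \left(r + O\right) + 12 \left(-2\right) = \left(O + r\right) - 24 = -24 + O + r$)
$\left(f{\left(-9,u{\left(2,-2 \right)} \right)} + s\right) \left(\left(-3\right) 13\right) = \left(\left(-24 - \frac{2}{3} - 9\right) - 13\right) \left(\left(-3\right) 13\right) = \left(\left(-24 - \frac{2}{3} - 9\right) - 13\right) \left(-39\right) = \left(- \frac{101}{3} - 13\right) \left(-39\right) = \left(- \frac{140}{3}\right) \left(-39\right) = 1820$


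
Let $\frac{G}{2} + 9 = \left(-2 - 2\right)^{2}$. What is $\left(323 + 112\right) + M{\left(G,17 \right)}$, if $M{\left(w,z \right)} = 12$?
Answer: $447$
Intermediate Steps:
$G = 14$ ($G = -18 + 2 \left(-2 - 2\right)^{2} = -18 + 2 \left(-4\right)^{2} = -18 + 2 \cdot 16 = -18 + 32 = 14$)
$\left(323 + 112\right) + M{\left(G,17 \right)} = \left(323 + 112\right) + 12 = 435 + 12 = 447$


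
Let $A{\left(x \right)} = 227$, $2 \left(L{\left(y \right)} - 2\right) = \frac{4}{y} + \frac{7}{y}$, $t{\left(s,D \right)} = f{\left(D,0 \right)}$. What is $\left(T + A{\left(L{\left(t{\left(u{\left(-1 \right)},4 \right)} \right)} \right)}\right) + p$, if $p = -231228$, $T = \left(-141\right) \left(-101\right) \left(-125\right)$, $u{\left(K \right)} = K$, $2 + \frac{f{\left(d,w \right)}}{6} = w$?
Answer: $-2011126$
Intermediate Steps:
$f{\left(d,w \right)} = -12 + 6 w$
$t{\left(s,D \right)} = -12$ ($t{\left(s,D \right)} = -12 + 6 \cdot 0 = -12 + 0 = -12$)
$T = -1780125$ ($T = 14241 \left(-125\right) = -1780125$)
$L{\left(y \right)} = 2 + \frac{11}{2 y}$ ($L{\left(y \right)} = 2 + \frac{\frac{4}{y} + \frac{7}{y}}{2} = 2 + \frac{11 \frac{1}{y}}{2} = 2 + \frac{11}{2 y}$)
$\left(T + A{\left(L{\left(t{\left(u{\left(-1 \right)},4 \right)} \right)} \right)}\right) + p = \left(-1780125 + 227\right) - 231228 = -1779898 - 231228 = -2011126$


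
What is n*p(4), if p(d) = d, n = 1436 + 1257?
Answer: 10772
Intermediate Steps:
n = 2693
n*p(4) = 2693*4 = 10772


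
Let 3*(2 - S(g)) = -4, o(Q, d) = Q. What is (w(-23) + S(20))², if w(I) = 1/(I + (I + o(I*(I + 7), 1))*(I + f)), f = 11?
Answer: 1732807129/155975121 ≈ 11.110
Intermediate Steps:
S(g) = 10/3 (S(g) = 2 - ⅓*(-4) = 2 + 4/3 = 10/3)
w(I) = 1/(I + (11 + I)*(I + I*(7 + I))) (w(I) = 1/(I + (I + I*(I + 7))*(I + 11)) = 1/(I + (I + I*(7 + I))*(11 + I)) = 1/(I + (11 + I)*(I + I*(7 + I))))
(w(-23) + S(20))² = (1/((-23)*(89 + (-23)² + 19*(-23))) + 10/3)² = (-1/(23*(89 + 529 - 437)) + 10/3)² = (-1/23/181 + 10/3)² = (-1/23*1/181 + 10/3)² = (-1/4163 + 10/3)² = (41627/12489)² = 1732807129/155975121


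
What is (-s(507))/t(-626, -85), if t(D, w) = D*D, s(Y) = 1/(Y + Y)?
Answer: -1/397362264 ≈ -2.5166e-9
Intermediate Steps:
s(Y) = 1/(2*Y)
t(D, w) = D**2
(-s(507))/t(-626, -85) = (-1/(2*507))/((-626)**2) = -1/(2*507)/391876 = -1*1/1014*(1/391876) = -1/1014*1/391876 = -1/397362264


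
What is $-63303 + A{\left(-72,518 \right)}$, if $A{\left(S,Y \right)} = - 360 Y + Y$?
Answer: $-249265$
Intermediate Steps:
$A{\left(S,Y \right)} = - 359 Y$
$-63303 + A{\left(-72,518 \right)} = -63303 - 185962 = -249265$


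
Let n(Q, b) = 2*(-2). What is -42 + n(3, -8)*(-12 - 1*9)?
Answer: 42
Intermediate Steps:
n(Q, b) = -4
-42 + n(3, -8)*(-12 - 1*9) = -42 - 4*(-12 - 1*9) = -42 - 4*(-12 - 9) = -42 - 4*(-21) = -42 + 84 = 42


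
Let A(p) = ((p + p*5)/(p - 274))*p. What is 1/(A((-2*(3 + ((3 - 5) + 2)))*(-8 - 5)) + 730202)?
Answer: 49/35770772 ≈ 1.3698e-6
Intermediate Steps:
A(p) = 6*p²/(-274 + p) (A(p) = ((p + 5*p)/(-274 + p))*p = ((6*p)/(-274 + p))*p = (6*p/(-274 + p))*p = 6*p²/(-274 + p))
1/(A((-2*(3 + ((3 - 5) + 2)))*(-8 - 5)) + 730202) = 1/(6*((-2*(3 + ((3 - 5) + 2)))*(-8 - 5))²/(-274 + (-2*(3 + ((3 - 5) + 2)))*(-8 - 5)) + 730202) = 1/(6*(-2*(3 + (-2 + 2))*(-13))²/(-274 - 2*(3 + (-2 + 2))*(-13)) + 730202) = 1/(6*(-2*(3 + 0)*(-13))²/(-274 - 2*(3 + 0)*(-13)) + 730202) = 1/(6*(-2*3*(-13))²/(-274 - 2*3*(-13)) + 730202) = 1/(6*(-6*(-13))²/(-274 - 6*(-13)) + 730202) = 1/(6*78²/(-274 + 78) + 730202) = 1/(6*6084/(-196) + 730202) = 1/(6*6084*(-1/196) + 730202) = 1/(-9126/49 + 730202) = 1/(35770772/49) = 49/35770772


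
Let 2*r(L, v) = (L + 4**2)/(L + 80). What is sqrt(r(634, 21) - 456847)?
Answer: I*sqrt(232898541162)/714 ≈ 675.9*I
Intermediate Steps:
r(L, v) = (16 + L)/(2*(80 + L)) (r(L, v) = ((L + 4**2)/(L + 80))/2 = ((L + 16)/(80 + L))/2 = ((16 + L)/(80 + L))/2 = (16 + L)/(2*(80 + L)))
sqrt(r(634, 21) - 456847) = sqrt((16 + 634)/(2*(80 + 634)) - 456847) = sqrt((1/2)*650/714 - 456847) = sqrt((1/2)*(1/714)*650 - 456847) = sqrt(325/714 - 456847) = sqrt(-326188433/714) = I*sqrt(232898541162)/714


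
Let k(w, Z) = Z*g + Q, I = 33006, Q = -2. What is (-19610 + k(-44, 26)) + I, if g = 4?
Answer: 13498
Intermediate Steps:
k(w, Z) = -2 + 4*Z (k(w, Z) = Z*4 - 2 = 4*Z - 2 = -2 + 4*Z)
(-19610 + k(-44, 26)) + I = (-19610 + (-2 + 4*26)) + 33006 = (-19610 + (-2 + 104)) + 33006 = (-19610 + 102) + 33006 = -19508 + 33006 = 13498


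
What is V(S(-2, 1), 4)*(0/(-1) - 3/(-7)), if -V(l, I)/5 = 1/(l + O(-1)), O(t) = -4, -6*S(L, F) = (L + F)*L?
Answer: 45/91 ≈ 0.49451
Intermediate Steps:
S(L, F) = -L*(F + L)/6 (S(L, F) = -(L + F)*L/6 = -(F + L)*L/6 = -L*(F + L)/6)
V(l, I) = -5/(-4 + l) (V(l, I) = -5/(l - 4) = -5/(-4 + l))
V(S(-2, 1), 4)*(0/(-1) - 3/(-7)) = (-5/(-4 - ⅙*(-2)*(1 - 2)))*(0/(-1) - 3/(-7)) = (-5/(-4 - ⅙*(-2)*(-1)))*(0*(-1) - 3*(-⅐)) = (-5/(-4 - ⅓))*(0 + 3/7) = -5/(-13/3)*(3/7) = -5*(-3/13)*(3/7) = (15/13)*(3/7) = 45/91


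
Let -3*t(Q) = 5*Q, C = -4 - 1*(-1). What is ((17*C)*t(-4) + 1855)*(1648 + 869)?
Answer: 3813255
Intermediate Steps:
C = -3 (C = -4 + 1 = -3)
t(Q) = -5*Q/3
((17*C)*t(-4) + 1855)*(1648 + 869) = ((17*(-3))*(-5/3*(-4)) + 1855)*(1648 + 869) = (-51*20/3 + 1855)*2517 = (-340 + 1855)*2517 = 1515*2517 = 3813255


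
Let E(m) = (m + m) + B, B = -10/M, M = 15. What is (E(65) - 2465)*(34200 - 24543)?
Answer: -22555533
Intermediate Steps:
B = -⅔ (B = -10/15 = -10*1/15 = -⅔ ≈ -0.66667)
E(m) = -⅔ + 2*m (E(m) = (m + m) - ⅔ = 2*m - ⅔ = -⅔ + 2*m)
(E(65) - 2465)*(34200 - 24543) = ((-⅔ + 2*65) - 2465)*(34200 - 24543) = ((-⅔ + 130) - 2465)*9657 = (388/3 - 2465)*9657 = -7007/3*9657 = -22555533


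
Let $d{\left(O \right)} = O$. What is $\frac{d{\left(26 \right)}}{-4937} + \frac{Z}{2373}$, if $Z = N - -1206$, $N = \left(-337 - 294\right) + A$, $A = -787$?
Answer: $- \frac{1108342}{11715501} \approx -0.094605$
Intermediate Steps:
$N = -1418$ ($N = \left(-337 - 294\right) - 787 = -631 - 787 = -1418$)
$Z = -212$ ($Z = -1418 - -1206 = -1418 + 1206 = -212$)
$\frac{d{\left(26 \right)}}{-4937} + \frac{Z}{2373} = \frac{26}{-4937} - \frac{212}{2373} = 26 \left(- \frac{1}{4937}\right) - \frac{212}{2373} = - \frac{26}{4937} - \frac{212}{2373} = - \frac{1108342}{11715501}$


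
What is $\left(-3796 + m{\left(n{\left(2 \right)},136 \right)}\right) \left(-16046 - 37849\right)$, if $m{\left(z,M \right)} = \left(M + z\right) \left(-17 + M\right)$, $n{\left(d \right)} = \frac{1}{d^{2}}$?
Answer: $- \frac{2677018545}{4} \approx -6.6925 \cdot 10^{8}$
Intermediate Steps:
$n{\left(d \right)} = \frac{1}{d^{2}}$
$m{\left(z,M \right)} = \left(-17 + M\right) \left(M + z\right)$
$\left(-3796 + m{\left(n{\left(2 \right)},136 \right)}\right) \left(-16046 - 37849\right) = \left(-3796 + \left(136^{2} - 2312 - \frac{17}{4} + \frac{136}{4}\right)\right) \left(-16046 - 37849\right) = \left(-3796 + \left(18496 - 2312 - \frac{17}{4} + 136 \cdot \frac{1}{4}\right)\right) \left(-53895\right) = \left(-3796 + \left(18496 - 2312 - \frac{17}{4} + 34\right)\right) \left(-53895\right) = \left(-3796 + \frac{64855}{4}\right) \left(-53895\right) = \frac{49671}{4} \left(-53895\right) = - \frac{2677018545}{4}$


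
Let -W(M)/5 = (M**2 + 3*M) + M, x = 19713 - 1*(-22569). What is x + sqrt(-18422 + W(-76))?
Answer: 42282 + I*sqrt(45782) ≈ 42282.0 + 213.97*I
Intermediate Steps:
x = 42282 (x = 19713 + 22569 = 42282)
W(M) = -20*M - 5*M**2 (W(M) = -5*((M**2 + 3*M) + M) = -5*(M**2 + 4*M) = -20*M - 5*M**2)
x + sqrt(-18422 + W(-76)) = 42282 + sqrt(-18422 - 5*(-76)*(4 - 76)) = 42282 + sqrt(-18422 - 5*(-76)*(-72)) = 42282 + sqrt(-18422 - 27360) = 42282 + sqrt(-45782) = 42282 + I*sqrt(45782)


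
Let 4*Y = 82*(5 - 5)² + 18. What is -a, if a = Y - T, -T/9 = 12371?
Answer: -222687/2 ≈ -1.1134e+5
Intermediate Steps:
T = -111339 (T = -9*12371 = -111339)
Y = 9/2 (Y = (82*(5 - 5)² + 18)/4 = (82*0² + 18)/4 = (82*0 + 18)/4 = (0 + 18)/4 = (¼)*18 = 9/2 ≈ 4.5000)
a = 222687/2 (a = 9/2 - 1*(-111339) = 9/2 + 111339 = 222687/2 ≈ 1.1134e+5)
-a = -1*222687/2 = -222687/2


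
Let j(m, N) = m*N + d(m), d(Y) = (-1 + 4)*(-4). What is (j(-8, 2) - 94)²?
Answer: 14884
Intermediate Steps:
d(Y) = -12 (d(Y) = 3*(-4) = -12)
j(m, N) = -12 + N*m (j(m, N) = m*N - 12 = N*m - 12 = -12 + N*m)
(j(-8, 2) - 94)² = ((-12 + 2*(-8)) - 94)² = ((-12 - 16) - 94)² = (-28 - 94)² = (-122)² = 14884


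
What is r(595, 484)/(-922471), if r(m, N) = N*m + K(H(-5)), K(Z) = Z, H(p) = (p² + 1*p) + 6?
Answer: -288006/922471 ≈ -0.31221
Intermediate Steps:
H(p) = 6 + p + p² (H(p) = (p² + p) + 6 = (p + p²) + 6 = 6 + p + p²)
r(m, N) = 26 + N*m (r(m, N) = N*m + (6 - 5 + (-5)²) = N*m + (6 - 5 + 25) = N*m + 26 = 26 + N*m)
r(595, 484)/(-922471) = (26 + 484*595)/(-922471) = (26 + 287980)*(-1/922471) = 288006*(-1/922471) = -288006/922471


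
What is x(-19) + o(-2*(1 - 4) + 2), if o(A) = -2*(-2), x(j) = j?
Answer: -15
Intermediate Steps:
o(A) = 4
x(-19) + o(-2*(1 - 4) + 2) = -19 + 4 = -15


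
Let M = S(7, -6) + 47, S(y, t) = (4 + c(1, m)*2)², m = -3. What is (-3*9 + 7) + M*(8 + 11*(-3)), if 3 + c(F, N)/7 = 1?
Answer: -15595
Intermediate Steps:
c(F, N) = -14 (c(F, N) = -21 + 7*1 = -21 + 7 = -14)
S(y, t) = 576 (S(y, t) = (4 - 14*2)² = (4 - 28)² = (-24)² = 576)
M = 623 (M = 576 + 47 = 623)
(-3*9 + 7) + M*(8 + 11*(-3)) = (-3*9 + 7) + 623*(8 + 11*(-3)) = (-27 + 7) + 623*(8 - 33) = -20 + 623*(-25) = -20 - 15575 = -15595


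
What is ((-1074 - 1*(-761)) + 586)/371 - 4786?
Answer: -253619/53 ≈ -4785.3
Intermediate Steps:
((-1074 - 1*(-761)) + 586)/371 - 4786 = ((-1074 + 761) + 586)*(1/371) - 4786 = (-313 + 586)*(1/371) - 4786 = 273*(1/371) - 4786 = 39/53 - 4786 = -253619/53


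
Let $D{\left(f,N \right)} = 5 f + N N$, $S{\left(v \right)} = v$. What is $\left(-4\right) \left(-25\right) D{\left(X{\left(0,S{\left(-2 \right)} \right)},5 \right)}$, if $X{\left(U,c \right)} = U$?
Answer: $2500$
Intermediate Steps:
$D{\left(f,N \right)} = N^{2} + 5 f$ ($D{\left(f,N \right)} = 5 f + N^{2} = N^{2} + 5 f$)
$\left(-4\right) \left(-25\right) D{\left(X{\left(0,S{\left(-2 \right)} \right)},5 \right)} = \left(-4\right) \left(-25\right) \left(5^{2} + 5 \cdot 0\right) = 100 \left(25 + 0\right) = 100 \cdot 25 = 2500$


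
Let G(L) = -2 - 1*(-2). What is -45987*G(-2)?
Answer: 0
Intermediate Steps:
G(L) = 0 (G(L) = -2 + 2 = 0)
-45987*G(-2) = -45987*0 = 0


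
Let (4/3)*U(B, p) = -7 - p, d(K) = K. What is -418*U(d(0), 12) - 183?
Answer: 11547/2 ≈ 5773.5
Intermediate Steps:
U(B, p) = -21/4 - 3*p/4 (U(B, p) = 3*(-7 - p)/4 = -21/4 - 3*p/4)
-418*U(d(0), 12) - 183 = -418*(-21/4 - ¾*12) - 183 = -418*(-21/4 - 9) - 183 = -418*(-57/4) - 183 = 11913/2 - 183 = 11547/2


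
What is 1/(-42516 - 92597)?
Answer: -1/135113 ≈ -7.4012e-6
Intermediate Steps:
1/(-42516 - 92597) = 1/(-135113) = -1/135113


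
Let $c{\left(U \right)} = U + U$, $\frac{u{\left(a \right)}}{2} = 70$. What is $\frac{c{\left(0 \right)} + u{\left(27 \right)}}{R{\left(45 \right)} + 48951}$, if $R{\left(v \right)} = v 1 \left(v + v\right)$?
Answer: $\frac{140}{53001} \approx 0.0026415$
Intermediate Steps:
$u{\left(a \right)} = 140$ ($u{\left(a \right)} = 2 \cdot 70 = 140$)
$c{\left(U \right)} = 2 U$
$R{\left(v \right)} = 2 v^{2}$ ($R{\left(v \right)} = v 2 v = 2 v^{2}$)
$\frac{c{\left(0 \right)} + u{\left(27 \right)}}{R{\left(45 \right)} + 48951} = \frac{2 \cdot 0 + 140}{2 \cdot 45^{2} + 48951} = \frac{0 + 140}{2 \cdot 2025 + 48951} = \frac{140}{4050 + 48951} = \frac{140}{53001}$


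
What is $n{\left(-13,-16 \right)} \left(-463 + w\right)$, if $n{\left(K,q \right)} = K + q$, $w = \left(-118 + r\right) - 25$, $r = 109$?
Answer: $14413$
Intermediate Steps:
$w = -34$ ($w = \left(-118 + 109\right) - 25 = -9 - 25 = -34$)
$n{\left(-13,-16 \right)} \left(-463 + w\right) = \left(-13 - 16\right) \left(-463 - 34\right) = \left(-29\right) \left(-497\right) = 14413$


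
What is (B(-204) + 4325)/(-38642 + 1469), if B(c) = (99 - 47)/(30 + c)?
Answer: -376249/3234051 ≈ -0.11634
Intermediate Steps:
B(c) = 52/(30 + c)
(B(-204) + 4325)/(-38642 + 1469) = (52/(30 - 204) + 4325)/(-38642 + 1469) = (52/(-174) + 4325)/(-37173) = (52*(-1/174) + 4325)*(-1/37173) = (-26/87 + 4325)*(-1/37173) = (376249/87)*(-1/37173) = -376249/3234051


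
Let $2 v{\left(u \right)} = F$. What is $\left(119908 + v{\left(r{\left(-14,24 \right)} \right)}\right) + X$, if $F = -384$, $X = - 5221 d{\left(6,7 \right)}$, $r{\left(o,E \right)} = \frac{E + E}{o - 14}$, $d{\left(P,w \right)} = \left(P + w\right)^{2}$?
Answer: $-762633$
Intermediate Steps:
$r{\left(o,E \right)} = \frac{2 E}{-14 + o}$
$X = -882349$ ($X = - 5221 \left(6 + 7\right)^{2} = - 5221 \cdot 13^{2} = \left(-5221\right) 169 = -882349$)
$v{\left(u \right)} = -192$ ($v{\left(u \right)} = \frac{1}{2} \left(-384\right) = -192$)
$\left(119908 + v{\left(r{\left(-14,24 \right)} \right)}\right) + X = \left(119908 - 192\right) - 882349 = 119716 - 882349 = -762633$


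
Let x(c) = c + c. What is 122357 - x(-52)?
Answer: 122461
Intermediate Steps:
x(c) = 2*c
122357 - x(-52) = 122357 - 2*(-52) = 122357 - 1*(-104) = 122357 + 104 = 122461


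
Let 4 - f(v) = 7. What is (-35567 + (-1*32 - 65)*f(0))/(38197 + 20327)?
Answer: -8819/14631 ≈ -0.60276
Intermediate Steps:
f(v) = -3 (f(v) = 4 - 1*7 = 4 - 7 = -3)
(-35567 + (-1*32 - 65)*f(0))/(38197 + 20327) = (-35567 + (-1*32 - 65)*(-3))/(38197 + 20327) = (-35567 + (-32 - 65)*(-3))/58524 = (-35567 - 97*(-3))*(1/58524) = (-35567 + 291)*(1/58524) = -35276*1/58524 = -8819/14631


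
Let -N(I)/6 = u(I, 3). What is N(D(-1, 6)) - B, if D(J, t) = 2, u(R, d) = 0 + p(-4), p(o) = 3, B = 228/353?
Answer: -6582/353 ≈ -18.646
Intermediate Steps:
B = 228/353 (B = 228*(1/353) = 228/353 ≈ 0.64589)
u(R, d) = 3 (u(R, d) = 0 + 3 = 3)
N(I) = -18 (N(I) = -6*3 = -18)
N(D(-1, 6)) - B = -18 - 1*228/353 = -18 - 228/353 = -6582/353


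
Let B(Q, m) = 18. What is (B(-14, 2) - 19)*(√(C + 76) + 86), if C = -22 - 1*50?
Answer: -88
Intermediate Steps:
C = -72 (C = -22 - 50 = -72)
(B(-14, 2) - 19)*(√(C + 76) + 86) = (18 - 19)*(√(-72 + 76) + 86) = -(√4 + 86) = -(2 + 86) = -1*88 = -88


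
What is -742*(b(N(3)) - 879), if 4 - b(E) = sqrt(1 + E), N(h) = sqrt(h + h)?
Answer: 649250 + 742*sqrt(1 + sqrt(6)) ≈ 6.5063e+5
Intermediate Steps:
N(h) = sqrt(2)*sqrt(h) (N(h) = sqrt(2*h) = sqrt(2)*sqrt(h))
b(E) = 4 - sqrt(1 + E)
-742*(b(N(3)) - 879) = -742*((4 - sqrt(1 + sqrt(2)*sqrt(3))) - 879) = -742*((4 - sqrt(1 + sqrt(6))) - 879) = -742*(-875 - sqrt(1 + sqrt(6))) = 649250 + 742*sqrt(1 + sqrt(6))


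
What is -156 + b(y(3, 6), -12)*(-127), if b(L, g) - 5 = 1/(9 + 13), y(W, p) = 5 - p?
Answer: -17529/22 ≈ -796.77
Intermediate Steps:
b(L, g) = 111/22 (b(L, g) = 5 + 1/(9 + 13) = 5 + 1/22 = 111/22)
-156 + b(y(3, 6), -12)*(-127) = -156 + (111/22)*(-127) = -156 - 14097/22 = -17529/22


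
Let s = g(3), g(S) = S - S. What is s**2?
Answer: 0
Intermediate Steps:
g(S) = 0
s = 0
s**2 = 0**2 = 0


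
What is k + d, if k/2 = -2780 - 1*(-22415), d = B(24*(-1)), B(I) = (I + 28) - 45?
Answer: 39229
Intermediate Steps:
B(I) = -17 + I (B(I) = (28 + I) - 45 = -17 + I)
d = -41 (d = -17 + 24*(-1) = -17 - 24 = -41)
k = 39270 (k = 2*(-2780 - 1*(-22415)) = 2*(-2780 + 22415) = 2*19635 = 39270)
k + d = 39270 - 41 = 39229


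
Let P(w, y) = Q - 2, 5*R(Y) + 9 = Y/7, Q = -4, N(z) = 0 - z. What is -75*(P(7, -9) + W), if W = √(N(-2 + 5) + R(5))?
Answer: 450 - 15*I*√5705/7 ≈ 450.0 - 161.85*I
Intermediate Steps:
N(z) = -z
R(Y) = -9/5 + Y/35 (R(Y) = -9/5 + (Y/7)/5 = -9/5 + Y/35)
P(w, y) = -6 (P(w, y) = -4 - 2 = -6)
W = I*√5705/35 (W = √(-(-2 + 5) + (-9/5 + (1/35)*5)) = √(-1*3 + (-9/5 + ⅐)) = √(-3 - 58/35) = √(-163/35) = I*√5705/35 ≈ 2.158*I)
-75*(P(7, -9) + W) = -75*(-6 + I*√5705/35) = 450 - 15*I*√5705/7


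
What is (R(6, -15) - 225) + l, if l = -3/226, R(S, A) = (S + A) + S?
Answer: -51531/226 ≈ -228.01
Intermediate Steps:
R(S, A) = A + 2*S (R(S, A) = (A + S) + S = A + 2*S)
l = -3/226 (l = -3*1/226 = -3/226 ≈ -0.013274)
(R(6, -15) - 225) + l = ((-15 + 2*6) - 225) - 3/226 = ((-15 + 12) - 225) - 3/226 = (-3 - 225) - 3/226 = -228 - 3/226 = -51531/226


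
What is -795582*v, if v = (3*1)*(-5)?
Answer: 11933730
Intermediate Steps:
v = -15 (v = 3*(-5) = -15)
-795582*v = -795582*(-15) = 11933730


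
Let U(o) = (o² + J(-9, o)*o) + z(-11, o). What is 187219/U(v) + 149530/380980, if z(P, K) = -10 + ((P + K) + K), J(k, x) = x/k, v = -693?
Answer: 13494886855/16209975138 ≈ 0.83251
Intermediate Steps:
z(P, K) = -10 + P + 2*K (z(P, K) = -10 + ((K + P) + K) = -10 + (P + 2*K) = -10 + P + 2*K)
U(o) = -21 + 2*o + 8*o²/9 (U(o) = (o² + (o/(-9))*o) + (-10 - 11 + 2*o) = (o² + (o*(-⅑))*o) + (-21 + 2*o) = (o² + (-o/9)*o) + (-21 + 2*o) = (o² - o²/9) + (-21 + 2*o) = 8*o²/9 + (-21 + 2*o) = -21 + 2*o + 8*o²/9)
187219/U(v) + 149530/380980 = 187219/(-21 + 2*(-693) + (8/9)*(-693)²) + 149530/380980 = 187219/(-21 - 1386 + (8/9)*480249) + 149530*(1/380980) = 187219/(-21 - 1386 + 426888) + 14953/38098 = 187219/425481 + 14953/38098 = 13494886855/16209975138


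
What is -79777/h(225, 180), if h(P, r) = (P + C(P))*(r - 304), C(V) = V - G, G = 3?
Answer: 79777/55428 ≈ 1.4393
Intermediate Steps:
C(V) = -3 + V (C(V) = V - 1*3 = V - 3 = -3 + V)
h(P, r) = (-304 + r)*(-3 + 2*P) (h(P, r) = (P + (-3 + P))*(r - 304) = (-3 + 2*P)*(-304 + r) = (-304 + r)*(-3 + 2*P))
-79777/h(225, 180) = -79777/(912 - 608*225 + 225*180 + 180*(-3 + 225)) = -79777/(912 - 136800 + 40500 + 180*222) = -79777/(912 - 136800 + 40500 + 39960) = -79777/(-55428) = -79777*(-1/55428) = 79777/55428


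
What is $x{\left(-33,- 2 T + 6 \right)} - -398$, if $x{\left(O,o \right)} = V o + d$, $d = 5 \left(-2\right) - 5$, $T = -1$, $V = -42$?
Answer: $47$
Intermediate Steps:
$d = -15$ ($d = -10 - 5 = -15$)
$x{\left(O,o \right)} = -15 - 42 o$ ($x{\left(O,o \right)} = - 42 o - 15 = -15 - 42 o$)
$x{\left(-33,- 2 T + 6 \right)} - -398 = \left(-15 - 42 \left(\left(-2\right) \left(-1\right) + 6\right)\right) - -398 = \left(-15 - 42 \left(2 + 6\right)\right) + 398 = \left(-15 - 336\right) + 398 = -351 + 398 = 47$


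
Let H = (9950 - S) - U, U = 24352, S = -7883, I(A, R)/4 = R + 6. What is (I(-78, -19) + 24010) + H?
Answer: 17439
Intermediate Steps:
I(A, R) = 24 + 4*R (I(A, R) = 4*(R + 6) = 4*(6 + R) = 24 + 4*R)
H = -6519 (H = (9950 - 1*(-7883)) - 1*24352 = (9950 + 7883) - 24352 = 17833 - 24352 = -6519)
(I(-78, -19) + 24010) + H = ((24 + 4*(-19)) + 24010) - 6519 = ((24 - 76) + 24010) - 6519 = (-52 + 24010) - 6519 = 23958 - 6519 = 17439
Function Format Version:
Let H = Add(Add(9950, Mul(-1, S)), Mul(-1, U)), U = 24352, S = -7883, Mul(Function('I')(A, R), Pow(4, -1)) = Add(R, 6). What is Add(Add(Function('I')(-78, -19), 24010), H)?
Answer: 17439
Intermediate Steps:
Function('I')(A, R) = Add(24, Mul(4, R)) (Function('I')(A, R) = Mul(4, Add(R, 6)) = Mul(4, Add(6, R)) = Add(24, Mul(4, R)))
H = -6519 (H = Add(Add(9950, Mul(-1, -7883)), Mul(-1, 24352)) = Add(Add(9950, 7883), -24352) = Add(17833, -24352) = -6519)
Add(Add(Function('I')(-78, -19), 24010), H) = Add(Add(Add(24, Mul(4, -19)), 24010), -6519) = Add(Add(Add(24, -76), 24010), -6519) = Add(Add(-52, 24010), -6519) = Add(23958, -6519) = 17439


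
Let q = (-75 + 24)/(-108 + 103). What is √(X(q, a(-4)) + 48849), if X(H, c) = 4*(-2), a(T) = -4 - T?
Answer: 221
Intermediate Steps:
q = 51/5 (q = -51/(-5) = -51*(-⅕) = 51/5 ≈ 10.200)
X(H, c) = -8
√(X(q, a(-4)) + 48849) = √(-8 + 48849) = √48841 = 221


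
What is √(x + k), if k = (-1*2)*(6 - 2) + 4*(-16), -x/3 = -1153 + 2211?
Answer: I*√3246 ≈ 56.974*I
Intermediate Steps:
x = -3174 (x = -3*(-1153 + 2211) = -3*1058 = -3174)
k = -72 (k = -2*4 - 64 = -8 - 64 = -72)
√(x + k) = √(-3174 - 72) = √(-3246) = I*√3246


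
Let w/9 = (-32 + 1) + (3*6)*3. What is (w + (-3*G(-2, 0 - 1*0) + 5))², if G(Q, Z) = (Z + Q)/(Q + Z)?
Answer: 43681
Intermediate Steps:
G(Q, Z) = 1 (G(Q, Z) = (Q + Z)/(Q + Z) = 1)
w = 207 (w = 9*((-32 + 1) + (3*6)*3) = 9*(-31 + 18*3) = 9*(-31 + 54) = 9*23 = 207)
(w + (-3*G(-2, 0 - 1*0) + 5))² = (207 + (-3*1 + 5))² = (207 + (-3 + 5))² = (207 + 2)² = 209² = 43681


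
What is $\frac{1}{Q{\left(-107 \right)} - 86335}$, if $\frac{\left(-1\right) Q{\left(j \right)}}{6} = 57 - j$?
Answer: $- \frac{1}{87319} \approx -1.1452 \cdot 10^{-5}$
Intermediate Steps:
$Q{\left(j \right)} = -342 + 6 j$ ($Q{\left(j \right)} = - 6 \left(57 - j\right) = -342 + 6 j$)
$\frac{1}{Q{\left(-107 \right)} - 86335} = \frac{1}{\left(-342 + 6 \left(-107\right)\right) - 86335} = \frac{1}{\left(-342 - 642\right) - 86335} = \frac{1}{-984 - 86335} = \frac{1}{-87319} = - \frac{1}{87319}$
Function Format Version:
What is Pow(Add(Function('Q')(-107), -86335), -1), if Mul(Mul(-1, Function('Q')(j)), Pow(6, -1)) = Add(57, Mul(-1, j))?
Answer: Rational(-1, 87319) ≈ -1.1452e-5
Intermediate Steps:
Function('Q')(j) = Add(-342, Mul(6, j)) (Function('Q')(j) = Mul(-6, Add(57, Mul(-1, j))) = Add(-342, Mul(6, j)))
Pow(Add(Function('Q')(-107), -86335), -1) = Pow(Add(Add(-342, Mul(6, -107)), -86335), -1) = Pow(Add(Add(-342, -642), -86335), -1) = Pow(Add(-984, -86335), -1) = Pow(-87319, -1) = Rational(-1, 87319)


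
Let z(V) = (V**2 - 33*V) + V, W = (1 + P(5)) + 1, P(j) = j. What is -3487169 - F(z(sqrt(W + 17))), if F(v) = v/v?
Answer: -3487170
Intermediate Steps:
W = 7 (W = (1 + 5) + 1 = 6 + 1 = 7)
z(V) = V**2 - 32*V
F(v) = 1
-3487169 - F(z(sqrt(W + 17))) = -3487169 - 1*1 = -3487169 - 1 = -3487170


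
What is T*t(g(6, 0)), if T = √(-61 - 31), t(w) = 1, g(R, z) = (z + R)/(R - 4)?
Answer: 2*I*√23 ≈ 9.5917*I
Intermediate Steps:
g(R, z) = (R + z)/(-4 + R)
T = 2*I*√23 (T = √(-92) = 2*I*√23 ≈ 9.5917*I)
T*t(g(6, 0)) = (2*I*√23)*1 = 2*I*√23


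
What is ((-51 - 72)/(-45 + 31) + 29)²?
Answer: 279841/196 ≈ 1427.8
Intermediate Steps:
((-51 - 72)/(-45 + 31) + 29)² = (-123/(-14) + 29)² = (-123*(-1/14) + 29)² = (123/14 + 29)² = (529/14)² = 279841/196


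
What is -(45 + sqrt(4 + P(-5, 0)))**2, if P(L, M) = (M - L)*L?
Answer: -(45 + I*sqrt(21))**2 ≈ -2004.0 - 412.43*I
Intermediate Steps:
P(L, M) = L*(M - L)
-(45 + sqrt(4 + P(-5, 0)))**2 = -(45 + sqrt(4 - 5*(0 - 1*(-5))))**2 = -(45 + sqrt(4 - 5*(0 + 5)))**2 = -(45 + sqrt(4 - 5*5))**2 = -(45 + sqrt(4 - 25))**2 = -(45 + sqrt(-21))**2 = -(45 + I*sqrt(21))**2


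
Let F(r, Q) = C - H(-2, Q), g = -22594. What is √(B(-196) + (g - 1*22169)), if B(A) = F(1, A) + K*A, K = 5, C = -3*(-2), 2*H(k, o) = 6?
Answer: 2*I*√11435 ≈ 213.87*I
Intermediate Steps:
H(k, o) = 3 (H(k, o) = (½)*6 = 3)
C = 6
F(r, Q) = 3 (F(r, Q) = 6 - 1*3 = 6 - 3 = 3)
B(A) = 3 + 5*A
√(B(-196) + (g - 1*22169)) = √((3 + 5*(-196)) + (-22594 - 1*22169)) = √((3 - 980) + (-22594 - 22169)) = √(-977 - 44763) = √(-45740) = 2*I*√11435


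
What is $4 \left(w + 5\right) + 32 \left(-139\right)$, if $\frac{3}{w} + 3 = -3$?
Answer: $-4430$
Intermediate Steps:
$w = - \frac{1}{2}$ ($w = \frac{3}{-3 - 3} = \frac{3}{-6} = 3 \left(- \frac{1}{6}\right) = - \frac{1}{2} \approx -0.5$)
$4 \left(w + 5\right) + 32 \left(-139\right) = 4 \left(- \frac{1}{2} + 5\right) + 32 \left(-139\right) = 4 \cdot \frac{9}{2} - 4448 = 18 - 4448 = -4430$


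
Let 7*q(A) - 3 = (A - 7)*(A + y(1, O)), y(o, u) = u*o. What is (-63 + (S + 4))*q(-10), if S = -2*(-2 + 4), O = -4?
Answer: -2169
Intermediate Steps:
S = -4 (S = -2*2 = -4)
y(o, u) = o*u
q(A) = 3/7 + (-7 + A)*(-4 + A)/7 (q(A) = 3/7 + ((A - 7)*(A + 1*(-4)))/7 = 3/7 + ((-7 + A)*(A - 4))/7 = 3/7 + ((-7 + A)*(-4 + A))/7 = 3/7 + (-7 + A)*(-4 + A)/7)
(-63 + (S + 4))*q(-10) = (-63 + (-4 + 4))*(31/7 - 11/7*(-10) + (⅐)*(-10)²) = (-63 + 0)*(31/7 + 110/7 + (⅐)*100) = -63*(31/7 + 110/7 + 100/7) = -63*241/7 = -2169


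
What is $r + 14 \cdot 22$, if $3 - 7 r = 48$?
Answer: $\frac{2111}{7} \approx 301.57$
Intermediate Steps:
$r = - \frac{45}{7}$ ($r = \frac{3}{7} - \frac{48}{7} = - \frac{45}{7} \approx -6.4286$)
$r + 14 \cdot 22 = - \frac{45}{7} + 14 \cdot 22 = - \frac{45}{7} + 308 = \frac{2111}{7}$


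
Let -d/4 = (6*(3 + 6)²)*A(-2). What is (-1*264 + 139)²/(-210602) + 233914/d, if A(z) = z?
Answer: 12300501557/204705144 ≈ 60.089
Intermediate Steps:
d = 3888 (d = -4*6*(3 + 6)²*(-2) = -4*6*9²*(-2) = -4*6*81*(-2) = -1944*(-2) = -4*(-972) = 3888)
(-1*264 + 139)²/(-210602) + 233914/d = (-1*264 + 139)²/(-210602) + 233914/3888 = (-264 + 139)²*(-1/210602) + 233914*(1/3888) = (-125)²*(-1/210602) + 116957/1944 = 15625*(-1/210602) + 116957/1944 = -15625/210602 + 116957/1944 = 12300501557/204705144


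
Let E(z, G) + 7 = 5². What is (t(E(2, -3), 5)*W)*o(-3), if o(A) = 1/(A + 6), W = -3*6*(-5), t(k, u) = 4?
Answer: 120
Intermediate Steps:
E(z, G) = 18 (E(z, G) = -7 + 5² = -7 + 25 = 18)
W = 90 (W = -18*(-5) = 90)
o(A) = 1/(6 + A)
(t(E(2, -3), 5)*W)*o(-3) = (4*90)/(6 - 3) = 360/3 = 360*(⅓) = 120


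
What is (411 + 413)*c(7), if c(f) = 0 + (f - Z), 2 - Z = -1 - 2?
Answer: 1648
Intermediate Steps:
Z = 5 (Z = 2 - (-1 - 2) = 2 - 1*(-3) = 2 + 3 = 5)
c(f) = -5 + f (c(f) = 0 + (f - 1*5) = 0 + (f - 5) = 0 + (-5 + f) = -5 + f)
(411 + 413)*c(7) = (411 + 413)*(-5 + 7) = 824*2 = 1648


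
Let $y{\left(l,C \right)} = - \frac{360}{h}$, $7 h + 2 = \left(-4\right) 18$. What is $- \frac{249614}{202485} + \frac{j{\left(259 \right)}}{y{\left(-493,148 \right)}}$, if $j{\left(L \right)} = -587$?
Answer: $- \frac{314152357}{17008740} \approx -18.47$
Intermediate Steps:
$h = - \frac{74}{7}$ ($h = - \frac{2}{7} + \frac{\left(-4\right) 18}{7} = - \frac{2}{7} + \frac{1}{7} \left(-72\right) = - \frac{2}{7} - \frac{72}{7} = - \frac{74}{7} \approx -10.571$)
$y{\left(l,C \right)} = \frac{1260}{37}$ ($y{\left(l,C \right)} = - \frac{360}{- \frac{74}{7}} = \left(-360\right) \left(- \frac{7}{74}\right) = \frac{1260}{37}$)
$- \frac{249614}{202485} + \frac{j{\left(259 \right)}}{y{\left(-493,148 \right)}} = - \frac{249614}{202485} - \frac{587}{\frac{1260}{37}} = \left(-249614\right) \frac{1}{202485} - \frac{21719}{1260} = - \frac{249614}{202485} - \frac{21719}{1260} = - \frac{314152357}{17008740}$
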